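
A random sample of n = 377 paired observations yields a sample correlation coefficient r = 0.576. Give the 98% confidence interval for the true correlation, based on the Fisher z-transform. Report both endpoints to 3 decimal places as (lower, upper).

(0.490, 0.651)

Fisher z: z_r = atanh(r) = ½·ln((1+0.576)/(1−0.576)) = 0.656456
SE(z) = 1/√(n−3) = 1/√374 = 0.051709
98% ⇒ z* = 2.326; margin = 2.326·0.051709 = 0.120275
CI on z-scale: (0.536181, 0.776731)
Back-transform: tanh(0.536181) = 0.490092, tanh(0.776731) = 0.650826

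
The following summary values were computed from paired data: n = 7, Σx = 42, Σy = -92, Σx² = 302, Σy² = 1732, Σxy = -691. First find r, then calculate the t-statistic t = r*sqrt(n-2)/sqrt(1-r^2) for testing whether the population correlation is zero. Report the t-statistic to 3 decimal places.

S_xy = nΣxy − ΣxΣy = 7·(-691) − 42·(-92) = -4837 − (-3864) = -973
S_xx = nΣx² − (Σx)² = 7·302 − 42² = 2114 − 1764 = 350
S_yy = nΣy² − (Σy)² = 7·1732 − (-92)² = 12124 − 8464 = 3660
r = S_xy / √(S_xx·S_yy) = -973 / √(350·3660) = -973 / √1281000 = -973 / 1131.8127 = -0.8597
t = r·√(n−2)/√(1−r²) = -0.8597·√5 / √(1−0.739084) = -1.922348 / 0.510799 = -3.763

-3.763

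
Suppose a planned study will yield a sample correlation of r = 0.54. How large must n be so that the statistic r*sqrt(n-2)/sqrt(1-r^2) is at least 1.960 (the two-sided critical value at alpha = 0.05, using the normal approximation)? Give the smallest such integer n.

12

Need r·√(n−2)/√(1−r²) ≥ 1.960
√(n−2) ≥ 1.960·√(1−0.2916) / 0.54 = 1.960·0.841665 / 0.54 = 3.0549
n−2 ≥ 9.3324  ⇒  n ≥ 11.3324
Smallest integer n = 12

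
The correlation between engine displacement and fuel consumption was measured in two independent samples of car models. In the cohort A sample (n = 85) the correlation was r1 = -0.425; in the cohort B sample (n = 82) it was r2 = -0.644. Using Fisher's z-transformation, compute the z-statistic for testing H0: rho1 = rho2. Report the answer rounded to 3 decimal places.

Fisher z-transforms: z1 = atanh(-0.425) = -0.453779, z2 = atanh(-0.644) = -0.764978; difference d = 0.311199
Var(d) = 1/82 + 1/79 = 0.0121951 + 0.0126582 = 0.0248533
z = d/√Var(d) = 0.311199 / √0.0248533 = 0.311199 / 0.157649 = 1.974

1.974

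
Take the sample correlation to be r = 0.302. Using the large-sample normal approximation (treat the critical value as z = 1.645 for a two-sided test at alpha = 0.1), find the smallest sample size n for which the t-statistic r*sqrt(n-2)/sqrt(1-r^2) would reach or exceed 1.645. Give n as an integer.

r√(n−2)/√(1−r²) ≥ 1.645  ⇔  n−2 ≥ (1.645)²·(1−r²)/r²
(1−r²)/r² = (1−0.091204)/0.091204 = 9.9644
n ≥ 2 + 2.706025·9.9644 = 2 + 26.9639 = 28.9639
⌈28.9639⌉ = 29

29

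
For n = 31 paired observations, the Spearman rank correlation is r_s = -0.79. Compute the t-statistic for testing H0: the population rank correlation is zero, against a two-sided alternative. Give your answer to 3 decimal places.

-6.939

t = r_s·√(n−2) / √(1−r_s²) with r_s = -0.79, n = 31
  = -0.79·√29 / √(1 − 0.6241)
  = -0.79·5.385165 / 0.613107
  = -4.254280 / 0.613107 = -6.939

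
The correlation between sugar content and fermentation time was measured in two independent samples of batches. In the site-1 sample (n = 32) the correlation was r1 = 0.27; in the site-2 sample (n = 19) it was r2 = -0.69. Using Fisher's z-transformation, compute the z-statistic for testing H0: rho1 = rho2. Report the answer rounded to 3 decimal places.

Fisher z-transforms: z1 = atanh(0.27) = 0.276864, z2 = atanh(-0.69) = -0.847956; difference d = 1.124820
Var(d) = 1/29 + 1/16 = 0.0344828 + 0.0625000 = 0.0969828
z = d/√Var(d) = 1.124820 / √0.0969828 = 1.124820 / 0.311421 = 3.612

3.612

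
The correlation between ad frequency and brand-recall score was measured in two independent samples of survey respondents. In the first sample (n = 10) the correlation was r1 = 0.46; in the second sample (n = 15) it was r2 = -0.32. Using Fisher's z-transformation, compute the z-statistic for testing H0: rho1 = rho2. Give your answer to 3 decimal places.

Fisher z-transforms: z1 = atanh(0.46) = 0.497311, z2 = atanh(-0.32) = -0.331647; difference d = 0.828958
Var(d) = 1/7 + 1/12 = 0.1428571 + 0.0833333 = 0.2261904
z = d/√Var(d) = 0.828958 / √0.2261904 = 0.828958 / 0.475595 = 1.743

1.743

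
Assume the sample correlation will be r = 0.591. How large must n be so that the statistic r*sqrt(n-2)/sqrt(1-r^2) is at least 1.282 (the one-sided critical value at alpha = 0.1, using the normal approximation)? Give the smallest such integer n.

6

r√(n−2)/√(1−r²) ≥ 1.282  ⇔  n−2 ≥ (1.282)²·(1−r²)/r²
(1−r²)/r² = (1−0.349281)/0.349281 = 1.8630
n ≥ 2 + 1.643524·1.8630 = 2 + 3.0619 = 5.0619
⌈5.0619⌉ = 6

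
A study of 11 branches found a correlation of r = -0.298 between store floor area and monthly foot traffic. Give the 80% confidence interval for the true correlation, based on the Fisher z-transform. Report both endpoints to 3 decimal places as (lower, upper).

(-0.641, 0.145)

z_r = atanh(-0.298) = -0.307323;  SE = 1/√(n−3) = 1/√8 = 0.353553
z-limits: -0.307323 ± 1.282·0.353553 = -0.307323 ± 0.453255 = [-0.760578, 0.145932]
ρ-limits: (tanh -0.760578, tanh 0.145932) = (-0.641, 0.145)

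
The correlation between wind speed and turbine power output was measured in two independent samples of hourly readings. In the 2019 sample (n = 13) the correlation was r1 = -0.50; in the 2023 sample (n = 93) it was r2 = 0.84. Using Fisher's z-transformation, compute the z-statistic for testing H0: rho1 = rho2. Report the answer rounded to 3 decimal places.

-5.311

Fisher z-transforms: z1 = atanh(-0.50) = -0.549306, z2 = atanh(0.84) = 1.221174; difference d = -1.770480
Var(d) = 1/10 + 1/90 = 0.1000000 + 0.0111111 = 0.1111111
z = d/√Var(d) = -1.770480 / √0.1111111 = -1.770480 / 0.333333 = -5.311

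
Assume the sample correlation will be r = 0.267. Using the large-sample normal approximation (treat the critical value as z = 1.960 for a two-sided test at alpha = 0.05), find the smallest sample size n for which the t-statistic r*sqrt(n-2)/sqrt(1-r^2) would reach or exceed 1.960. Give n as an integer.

r√(n−2)/√(1−r²) ≥ 1.960  ⇔  n−2 ≥ (1.960)²·(1−r²)/r²
(1−r²)/r² = (1−0.071289)/0.071289 = 13.0274
n ≥ 2 + 3.8416·13.0274 = 2 + 50.0461 = 52.0461
⌈52.0461⌉ = 53

53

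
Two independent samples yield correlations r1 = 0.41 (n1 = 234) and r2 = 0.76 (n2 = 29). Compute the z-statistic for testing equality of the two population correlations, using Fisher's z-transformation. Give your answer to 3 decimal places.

-2.710

z1 = atanh(0.41) = 0.435611,  z2 = atanh(0.76) = 0.996215
SE = √(1/(n1−3) + 1/(n2−3)) = √(1/231 + 1/26) = √(0.0043290 + 0.0384615) = √0.0427905 = 0.206859
z = (z1 − z2)/SE = (0.435611 − 0.996215) / 0.206859 = -0.560604 / 0.206859 = -2.710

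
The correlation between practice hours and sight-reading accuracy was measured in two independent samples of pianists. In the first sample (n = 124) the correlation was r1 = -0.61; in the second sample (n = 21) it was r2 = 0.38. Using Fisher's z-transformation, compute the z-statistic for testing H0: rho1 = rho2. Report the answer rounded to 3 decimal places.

-4.390

z1 = atanh(-0.61) = -0.708921,  z2 = atanh(0.38) = 0.400060
SE = √(1/(n1−3) + 1/(n2−3)) = √(1/121 + 1/18) = √(0.0082645 + 0.0555556) = √0.0638201 = 0.252626
z = (z1 − z2)/SE = (-0.708921 − 0.400060) / 0.252626 = -1.108981 / 0.252626 = -4.390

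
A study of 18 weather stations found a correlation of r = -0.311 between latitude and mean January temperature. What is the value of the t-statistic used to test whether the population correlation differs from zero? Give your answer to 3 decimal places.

-1.309

1 − r² = 1 − 0.096721 = 0.903279;  √(1−r²) = 0.950410
√(n−2) = √16 = 4.000000
t = r·√(n−2)/√(1−r²) = -0.311 · 4.000000 / 0.950410 = -1.309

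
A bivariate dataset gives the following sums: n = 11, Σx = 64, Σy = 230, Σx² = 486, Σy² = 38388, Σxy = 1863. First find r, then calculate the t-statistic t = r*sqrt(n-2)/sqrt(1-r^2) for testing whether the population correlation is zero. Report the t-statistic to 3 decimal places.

Numerator: nΣxy − (Σx)(Σy) = 11·1863 − (64)(230) = 5773
Denominator: √[(nΣx²−(Σx)²)(nΣy²−(Σy)²)]
  nΣx²−(Σx)² = 11·486 − 4096 = 1250;  nΣy²−(Σy)² = 11·38388 − 52900 = 369368
  √(1250·369368) = √461710000 = 21487.4382
r = 5773 / 21487.4382 = 0.2687
t = r·√(n−2)/√(1−r²) = 0.2687·√9 / √(1−0.072200) = 0.806100 / 0.963224 = 0.837

0.837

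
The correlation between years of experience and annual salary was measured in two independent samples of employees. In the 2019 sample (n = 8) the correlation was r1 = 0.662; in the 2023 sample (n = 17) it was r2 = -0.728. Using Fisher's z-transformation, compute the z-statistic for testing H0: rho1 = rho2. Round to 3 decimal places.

Fisher z-transforms: z1 = atanh(0.662) = 0.796366, z2 = atanh(-0.728) = -0.924459; difference d = 1.720825
Var(d) = 1/5 + 1/14 = 0.2000000 + 0.0714286 = 0.2714286
z = d/√Var(d) = 1.720825 / √0.2714286 = 1.720825 / 0.520988 = 3.303

3.303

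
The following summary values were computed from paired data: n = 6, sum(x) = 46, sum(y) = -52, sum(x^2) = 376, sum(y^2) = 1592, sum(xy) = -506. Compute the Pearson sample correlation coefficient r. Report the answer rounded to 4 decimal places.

S_xy = nΣxy − ΣxΣy = 6·(-506) − 46·(-52) = -3036 − (-2392) = -644
S_xx = nΣx² − (Σx)² = 6·376 − 46² = 2256 − 2116 = 140
S_yy = nΣy² − (Σy)² = 6·1592 − (-52)² = 9552 − 2704 = 6848
r = S_xy / √(S_xx·S_yy) = -644 / √(140·6848) = -644 / √958720 = -644 / 979.1425 = -0.6577

-0.6577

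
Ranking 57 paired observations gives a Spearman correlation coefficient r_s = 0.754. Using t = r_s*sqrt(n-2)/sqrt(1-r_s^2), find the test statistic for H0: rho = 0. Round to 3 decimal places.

1 − r_s² = 1 − 0.568516 = 0.431484;  √(1−r_s²) = 0.656874
√(n−2) = √55 = 7.416198
t = r_s·√(n−2)/√(1−r_s²) = 0.754 · 7.416198 / 0.656874 = 8.513

8.513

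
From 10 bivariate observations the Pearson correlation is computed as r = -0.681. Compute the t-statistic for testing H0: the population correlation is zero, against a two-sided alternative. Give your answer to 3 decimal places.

-2.630

1 − r² = 1 − 0.463761 = 0.536239;  √(1−r²) = 0.732283
√(n−2) = √8 = 2.828427
t = r·√(n−2)/√(1−r²) = -0.681 · 2.828427 / 0.732283 = -2.630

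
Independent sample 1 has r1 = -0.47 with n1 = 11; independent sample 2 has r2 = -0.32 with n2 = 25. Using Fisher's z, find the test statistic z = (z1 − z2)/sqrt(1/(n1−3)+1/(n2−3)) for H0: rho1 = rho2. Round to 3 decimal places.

-0.432

z1 = atanh(-0.47) = -0.510070,  z2 = atanh(-0.32) = -0.331647
SE = √(1/(n1−3) + 1/(n2−3)) = √(1/8 + 1/22) = √(0.1250000 + 0.0454545) = √0.1704545 = 0.412861
z = (z1 − z2)/SE = (-0.510070 − (-0.331647)) / 0.412861 = -0.178423 / 0.412861 = -0.432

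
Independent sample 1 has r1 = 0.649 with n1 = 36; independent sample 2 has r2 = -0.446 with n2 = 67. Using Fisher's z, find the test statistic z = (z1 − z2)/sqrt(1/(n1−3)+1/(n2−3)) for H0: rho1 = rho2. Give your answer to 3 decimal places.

Fisher z-transforms: z1 = atanh(0.649) = 0.773569, z2 = atanh(-0.446) = -0.479696; difference d = 1.253265
Var(d) = 1/33 + 1/64 = 0.0303030 + 0.0156250 = 0.0459280
z = d/√Var(d) = 1.253265 / √0.0459280 = 1.253265 / 0.214308 = 5.848

5.848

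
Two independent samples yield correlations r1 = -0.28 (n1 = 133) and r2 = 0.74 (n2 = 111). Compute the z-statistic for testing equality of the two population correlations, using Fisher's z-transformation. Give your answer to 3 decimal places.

-9.510

Fisher z-transforms: z1 = atanh(-0.28) = -0.287682, z2 = atanh(0.74) = 0.950479; difference d = -1.238161
Var(d) = 1/130 + 1/108 = 0.0076923 + 0.0092593 = 0.0169516
z = d/√Var(d) = -1.238161 / √0.0169516 = -1.238161 / 0.130198 = -9.510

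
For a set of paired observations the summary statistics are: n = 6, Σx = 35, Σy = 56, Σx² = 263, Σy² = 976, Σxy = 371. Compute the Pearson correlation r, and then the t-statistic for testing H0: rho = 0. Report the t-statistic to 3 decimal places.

0.564

Numerator: nΣxy − (Σx)(Σy) = 6·371 − (35)(56) = 266
Denominator: √[(nΣx²−(Σx)²)(nΣy²−(Σy)²)]
  nΣx²−(Σx)² = 6·263 − 1225 = 353;  nΣy²−(Σy)² = 6·976 − 3136 = 2720
  √(353·2720) = √960160 = 979.8775
r = 266 / 979.8775 = 0.2715
t = r·√(n−2)/√(1−r²) = 0.2715·√4 / √(1−0.073712) = 0.543000 / 0.962439 = 0.564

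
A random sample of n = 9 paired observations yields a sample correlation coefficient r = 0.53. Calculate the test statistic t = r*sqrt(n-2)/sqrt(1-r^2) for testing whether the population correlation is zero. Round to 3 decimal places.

1.654

1 − r² = 1 − 0.2809 = 0.7191;  √(1−r²) = 0.847998
√(n−2) = √7 = 2.645751
t = r·√(n−2)/√(1−r²) = 0.53 · 2.645751 / 0.847998 = 1.654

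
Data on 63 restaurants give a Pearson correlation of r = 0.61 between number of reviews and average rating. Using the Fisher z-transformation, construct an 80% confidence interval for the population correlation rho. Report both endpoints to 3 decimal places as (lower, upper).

Fisher z: z_r = atanh(r) = ½·ln((1+0.61)/(1−0.61)) = 0.708921
SE(z) = 1/√(n−3) = 1/√60 = 0.129099
80% ⇒ z* = 1.282; margin = 1.282·0.129099 = 0.165505
CI on z-scale: (0.543416, 0.874426)
Back-transform: tanh(0.543416) = 0.495569, tanh(0.874426) = 0.703616

(0.496, 0.704)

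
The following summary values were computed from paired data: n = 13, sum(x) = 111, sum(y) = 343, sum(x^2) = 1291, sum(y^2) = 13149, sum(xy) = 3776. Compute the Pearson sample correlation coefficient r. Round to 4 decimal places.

Numerator: nΣxy − (Σx)(Σy) = 13·3776 − (111)(343) = 11015
Denominator: √[(nΣx²−(Σx)²)(nΣy²−(Σy)²)]
  nΣx²−(Σx)² = 13·1291 − 12321 = 4462;  nΣy²−(Σy)² = 13·13149 − 117649 = 53288
  √(4462·53288) = √237771056 = 15419.8267
r = 11015 / 15419.8267 = 0.7143

0.7143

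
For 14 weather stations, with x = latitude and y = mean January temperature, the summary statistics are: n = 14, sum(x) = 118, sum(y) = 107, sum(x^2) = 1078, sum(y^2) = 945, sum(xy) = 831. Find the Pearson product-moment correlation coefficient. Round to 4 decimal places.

-0.6878

Numerator: nΣxy − (Σx)(Σy) = 14·831 − (118)(107) = -992
Denominator: √[(nΣx²−(Σx)²)(nΣy²−(Σy)²)]
  nΣx²−(Σx)² = 14·1078 − 13924 = 1168;  nΣy²−(Σy)² = 14·945 − 11449 = 1781
  √(1168·1781) = √2080208 = 1442.2926
r = -992 / 1442.2926 = -0.6878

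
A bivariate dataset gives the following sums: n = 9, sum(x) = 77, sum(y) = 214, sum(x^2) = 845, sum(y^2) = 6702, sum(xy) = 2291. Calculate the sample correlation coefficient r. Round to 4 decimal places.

S_xy = nΣxy − ΣxΣy = 9·2291 − 77·214 = 20619 − 16478 = 4141
S_xx = nΣx² − (Σx)² = 9·845 − 77² = 7605 − 5929 = 1676
S_yy = nΣy² − (Σy)² = 9·6702 − 214² = 60318 − 45796 = 14522
r = S_xy / √(S_xx·S_yy) = 4141 / √(1676·14522) = 4141 / √24338872 = 4141 / 4933.4442 = 0.8394

0.8394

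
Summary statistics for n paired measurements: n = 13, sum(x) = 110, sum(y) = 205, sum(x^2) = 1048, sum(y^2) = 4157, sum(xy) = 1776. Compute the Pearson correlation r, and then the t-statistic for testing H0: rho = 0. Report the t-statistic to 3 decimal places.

Numerator: nΣxy − (Σx)(Σy) = 13·1776 − (110)(205) = 538
Denominator: √[(nΣx²−(Σx)²)(nΣy²−(Σy)²)]
  nΣx²−(Σx)² = 13·1048 − 12100 = 1524;  nΣy²−(Σy)² = 13·4157 − 42025 = 12016
  √(1524·12016) = √18312384 = 4279.2971
r = 538 / 4279.2971 = 0.1257
t = r·√(n−2)/√(1−r²) = 0.1257·√11 / √(1−0.015800) = 0.416900 / 0.992069 = 0.420

0.420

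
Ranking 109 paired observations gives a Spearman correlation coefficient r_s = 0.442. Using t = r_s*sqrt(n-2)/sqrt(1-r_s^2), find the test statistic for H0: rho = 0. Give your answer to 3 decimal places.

5.097

t = r_s·√(n−2) / √(1−r_s²) with r_s = 0.442, n = 109
  = 0.442·√107 / √(1 − 0.195364)
  = 0.442·10.344080 / 0.897015
  = 4.572083 / 0.897015 = 5.097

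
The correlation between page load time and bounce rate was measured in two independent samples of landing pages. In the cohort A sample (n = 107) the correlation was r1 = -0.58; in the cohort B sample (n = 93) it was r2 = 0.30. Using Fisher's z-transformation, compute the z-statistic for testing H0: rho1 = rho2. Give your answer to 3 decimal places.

Fisher z-transforms: z1 = atanh(-0.58) = -0.662463, z2 = atanh(0.30) = 0.309520; difference d = -0.971983
Var(d) = 1/104 + 1/90 = 0.0096154 + 0.0111111 = 0.0207265
z = d/√Var(d) = -0.971983 / √0.0207265 = -0.971983 / 0.143967 = -6.751

-6.751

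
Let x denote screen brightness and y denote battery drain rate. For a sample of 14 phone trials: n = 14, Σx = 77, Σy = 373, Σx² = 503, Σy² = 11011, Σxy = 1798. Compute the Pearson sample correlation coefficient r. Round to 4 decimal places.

S_xy = nΣxy − ΣxΣy = 14·1798 − 77·373 = 25172 − 28721 = -3549
S_xx = nΣx² − (Σx)² = 14·503 − 77² = 7042 − 5929 = 1113
S_yy = nΣy² − (Σy)² = 14·11011 − 373² = 154154 − 139129 = 15025
r = S_xy / √(S_xx·S_yy) = -3549 / √(1113·15025) = -3549 / √16722825 = -3549 / 4089.3551 = -0.8679

-0.8679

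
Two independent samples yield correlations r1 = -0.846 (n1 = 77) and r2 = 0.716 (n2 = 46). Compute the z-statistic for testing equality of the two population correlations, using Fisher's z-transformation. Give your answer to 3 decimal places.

z1 = atanh(-0.846) = -1.241912,  z2 = atanh(0.716) = 0.899389
SE = √(1/(n1−3) + 1/(n2−3)) = √(1/74 + 1/43) = √(0.0135135 + 0.0232558) = √0.0367693 = 0.191753
z = (z1 − z2)/SE = (-1.241912 − 0.899389) / 0.191753 = -2.141301 / 0.191753 = -11.167

-11.167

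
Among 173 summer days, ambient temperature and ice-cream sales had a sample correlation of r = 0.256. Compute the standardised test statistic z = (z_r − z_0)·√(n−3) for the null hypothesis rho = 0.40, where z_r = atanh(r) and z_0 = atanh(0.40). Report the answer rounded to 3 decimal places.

z_r = atanh(0.256) = 0.261823,  z_0 = atanh(0.40) = 0.423649
SE = 1/√(n−3) = 1/√170 = 0.076696
z = (z_r − z_0)/SE = (0.261823 − 0.423649) / 0.076696 = -0.161826 / 0.076696 = -2.110

-2.110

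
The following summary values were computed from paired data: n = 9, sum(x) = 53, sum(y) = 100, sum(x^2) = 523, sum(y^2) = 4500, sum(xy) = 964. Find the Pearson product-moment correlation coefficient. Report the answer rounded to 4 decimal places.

0.4437

Numerator: nΣxy − (Σx)(Σy) = 9·964 − (53)(100) = 3376
Denominator: √[(nΣx²−(Σx)²)(nΣy²−(Σy)²)]
  nΣx²−(Σx)² = 9·523 − 2809 = 1898;  nΣy²−(Σy)² = 9·4500 − 10000 = 30500
  √(1898·30500) = √57889000 = 7608.4821
r = 3376 / 7608.4821 = 0.4437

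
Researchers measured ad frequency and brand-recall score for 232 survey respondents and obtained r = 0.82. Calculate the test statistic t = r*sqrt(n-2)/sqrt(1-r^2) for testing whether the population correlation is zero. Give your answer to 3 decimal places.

t = r·√(n−2) / √(1−r²) with r = 0.82, n = 232
  = 0.82·√230 / √(1 − 0.6724)
  = 0.82·15.165751 / 0.572364
  = 12.435916 / 0.572364 = 21.727

21.727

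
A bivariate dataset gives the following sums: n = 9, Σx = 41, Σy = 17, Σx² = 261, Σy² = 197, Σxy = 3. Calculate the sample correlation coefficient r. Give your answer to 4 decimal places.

Numerator: nΣxy − (Σx)(Σy) = 9·3 − (41)(17) = -670
Denominator: √[(nΣx²−(Σx)²)(nΣy²−(Σy)²)]
  nΣx²−(Σx)² = 9·261 − 1681 = 668;  nΣy²−(Σy)² = 9·197 − 289 = 1484
  √(668·1484) = √991312 = 995.6465
r = -670 / 995.6465 = -0.6729

-0.6729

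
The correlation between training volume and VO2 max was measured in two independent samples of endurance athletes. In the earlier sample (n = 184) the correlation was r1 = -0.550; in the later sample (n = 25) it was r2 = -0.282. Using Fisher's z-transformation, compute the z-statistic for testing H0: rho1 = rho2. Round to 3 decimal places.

-1.455

z1 = atanh(-0.550) = -0.618381,  z2 = atanh(-0.282) = -0.289854
SE = √(1/(n1−3) + 1/(n2−3)) = √(1/181 + 1/22) = √(0.0055249 + 0.0454545) = √0.0509794 = 0.225786
z = (z1 − z2)/SE = (-0.618381 − (-0.289854)) / 0.225786 = -0.328527 / 0.225786 = -1.455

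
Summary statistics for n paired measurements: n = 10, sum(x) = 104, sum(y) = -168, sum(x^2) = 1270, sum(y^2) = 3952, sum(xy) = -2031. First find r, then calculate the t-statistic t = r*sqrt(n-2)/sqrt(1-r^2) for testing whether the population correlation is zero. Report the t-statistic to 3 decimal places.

-2.207

S_xy = nΣxy − ΣxΣy = 10·(-2031) − 104·(-168) = -20310 − (-17472) = -2838
S_xx = nΣx² − (Σx)² = 10·1270 − 104² = 12700 − 10816 = 1884
S_yy = nΣy² − (Σy)² = 10·3952 − (-168)² = 39520 − 28224 = 11296
r = S_xy / √(S_xx·S_yy) = -2838 / √(1884·11296) = -2838 / √21281664 = -2838 / 4613.2054 = -0.6152
t = r·√(n−2)/√(1−r²) = -0.6152·√8 / √(1−0.378471) = -1.740048 / 0.788371 = -2.207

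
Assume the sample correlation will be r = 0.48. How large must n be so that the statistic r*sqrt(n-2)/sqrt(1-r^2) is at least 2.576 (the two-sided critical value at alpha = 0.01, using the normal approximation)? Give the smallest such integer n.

25

Need r·√(n−2)/√(1−r²) ≥ 2.576
√(n−2) ≥ 2.576·√(1−0.2304) / 0.48 = 2.576·0.877268 / 0.48 = 4.7080
n−2 ≥ 22.1653  ⇒  n ≥ 24.1653
Smallest integer n = 25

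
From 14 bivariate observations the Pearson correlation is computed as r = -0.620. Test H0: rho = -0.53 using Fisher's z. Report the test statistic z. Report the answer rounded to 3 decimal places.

Fisher z: atanh(-0.620) = -0.725005, atanh(-0.53) = -0.590145
z = (z_r − z_0)·√(n−3) = (-0.725005 − (-0.590145))·√11 = -0.134860 · 3.316625 = -0.447

-0.447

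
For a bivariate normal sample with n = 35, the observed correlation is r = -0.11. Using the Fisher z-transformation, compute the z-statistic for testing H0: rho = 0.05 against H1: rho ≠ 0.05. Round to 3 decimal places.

Fisher z: atanh(-0.11) = -0.110447, atanh(0.05) = 0.050042
z = (z_r − z_0)·√(n−3) = (-0.110447 − 0.050042)·√32 = -0.160489 · 5.656854 = -0.908

-0.908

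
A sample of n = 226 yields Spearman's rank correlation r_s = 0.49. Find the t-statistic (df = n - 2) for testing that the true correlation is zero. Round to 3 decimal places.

8.413

t = r_s·√(n−2) / √(1−r_s²) with r_s = 0.49, n = 226
  = 0.49·√224 / √(1 − 0.2401)
  = 0.49·14.966630 / 0.871722
  = 7.333649 / 0.871722 = 8.413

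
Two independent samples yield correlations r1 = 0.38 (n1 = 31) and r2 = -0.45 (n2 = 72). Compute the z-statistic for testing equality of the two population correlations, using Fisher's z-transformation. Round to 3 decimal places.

3.949

z1 = atanh(0.38) = 0.400060,  z2 = atanh(-0.45) = -0.484700
SE = √(1/(n1−3) + 1/(n2−3)) = √(1/28 + 1/69) = √(0.0357143 + 0.0144928) = √0.0502071 = 0.224069
z = (z1 − z2)/SE = (0.400060 − (-0.484700)) / 0.224069 = 0.884760 / 0.224069 = 3.949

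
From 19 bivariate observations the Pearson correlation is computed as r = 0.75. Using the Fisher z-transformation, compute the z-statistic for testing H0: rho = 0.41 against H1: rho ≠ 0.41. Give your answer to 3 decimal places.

z_r = atanh(0.75) = 0.972955,  z_0 = atanh(0.41) = 0.435611
SE = 1/√(n−3) = 1/√16 = 0.250000
z = (z_r − z_0)/SE = (0.972955 − 0.435611) / 0.250000 = 0.537344 / 0.250000 = 2.149

2.149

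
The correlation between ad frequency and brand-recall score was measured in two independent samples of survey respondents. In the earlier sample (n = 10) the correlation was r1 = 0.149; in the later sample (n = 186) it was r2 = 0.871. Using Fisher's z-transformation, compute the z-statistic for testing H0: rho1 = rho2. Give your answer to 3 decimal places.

Fisher z-transforms: z1 = atanh(0.149) = 0.150118, z2 = atanh(0.871) = 1.337208; difference d = -1.187090
Var(d) = 1/7 + 1/183 = 0.1428571 + 0.0054645 = 0.1483216
z = d/√Var(d) = -1.187090 / √0.1483216 = -1.187090 / 0.385125 = -3.082

-3.082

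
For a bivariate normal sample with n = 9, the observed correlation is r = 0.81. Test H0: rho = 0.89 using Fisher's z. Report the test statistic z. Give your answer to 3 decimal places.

-0.722

Fisher z: atanh(0.81) = 1.127029, atanh(0.89) = 1.421926
z = (z_r − z_0)·√(n−3) = (1.127029 − 1.421926)·√6 = -0.294897 · 2.449490 = -0.722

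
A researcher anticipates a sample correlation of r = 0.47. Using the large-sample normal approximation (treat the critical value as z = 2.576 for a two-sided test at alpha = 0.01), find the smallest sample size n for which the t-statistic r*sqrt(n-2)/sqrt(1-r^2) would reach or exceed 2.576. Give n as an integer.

26

Need r·√(n−2)/√(1−r²) ≥ 2.576
√(n−2) ≥ 2.576·√(1−0.2209) / 0.47 = 2.576·0.882666 / 0.47 = 4.8378
n−2 ≥ 23.4043  ⇒  n ≥ 25.4043
Smallest integer n = 26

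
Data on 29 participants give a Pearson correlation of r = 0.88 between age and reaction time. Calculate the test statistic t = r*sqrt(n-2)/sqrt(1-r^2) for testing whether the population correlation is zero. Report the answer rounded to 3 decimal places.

t = r·√(n−2) / √(1−r²) with r = 0.88, n = 29
  = 0.88·√27 / √(1 − 0.7744)
  = 0.88·5.196152 / 0.474974
  = 4.572614 / 0.474974 = 9.627

9.627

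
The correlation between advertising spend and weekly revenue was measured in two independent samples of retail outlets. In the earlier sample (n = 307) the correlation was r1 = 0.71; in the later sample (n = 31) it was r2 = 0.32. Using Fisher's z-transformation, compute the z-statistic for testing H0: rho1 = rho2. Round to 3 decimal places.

2.813

Fisher z-transforms: z1 = atanh(0.71) = 0.887184, z2 = atanh(0.32) = 0.331647; difference d = 0.555537
Var(d) = 1/304 + 1/28 = 0.0032895 + 0.0357143 = 0.0390038
z = d/√Var(d) = 0.555537 / √0.0390038 = 0.555537 / 0.197494 = 2.813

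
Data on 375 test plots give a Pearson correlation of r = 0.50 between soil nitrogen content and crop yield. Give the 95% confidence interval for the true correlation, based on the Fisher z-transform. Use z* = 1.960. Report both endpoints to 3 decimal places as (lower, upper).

(0.420, 0.572)

Fisher z: z_r = atanh(r) = ½·ln((1+0.50)/(1−0.50)) = 0.549306
SE(z) = 1/√(n−3) = 1/√372 = 0.051848
95% ⇒ z* = 1.960; margin = 1.960·0.051848 = 0.101622
CI on z-scale: (0.447684, 0.650928)
Back-transform: tanh(0.447684) = 0.419993, tanh(0.650928) = 0.572294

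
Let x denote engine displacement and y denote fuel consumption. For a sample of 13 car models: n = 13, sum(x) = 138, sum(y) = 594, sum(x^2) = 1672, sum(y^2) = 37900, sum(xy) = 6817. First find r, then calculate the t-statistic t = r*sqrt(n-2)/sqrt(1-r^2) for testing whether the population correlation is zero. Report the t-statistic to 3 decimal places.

1.210

S_xy = nΣxy − ΣxΣy = 13·6817 − 138·594 = 88621 − 81972 = 6649
S_xx = nΣx² − (Σx)² = 13·1672 − 138² = 21736 − 19044 = 2692
S_yy = nΣy² − (Σy)² = 13·37900 − 594² = 492700 − 352836 = 139864
r = S_xy / √(S_xx·S_yy) = 6649 / √(2692·139864) = 6649 / √376513888 = 6649 / 19403.9658 = 0.3427
t = r·√(n−2)/√(1−r²) = 0.3427·√11 / √(1−0.117443) = 1.136607 / 0.939445 = 1.210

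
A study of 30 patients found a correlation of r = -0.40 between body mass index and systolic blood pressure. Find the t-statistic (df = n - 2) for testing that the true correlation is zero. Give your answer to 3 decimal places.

1 − r² = 1 − 0.1600 = 0.8400;  √(1−r²) = 0.916515
√(n−2) = √28 = 5.291503
t = r·√(n−2)/√(1−r²) = -0.40 · 5.291503 / 0.916515 = -2.309

-2.309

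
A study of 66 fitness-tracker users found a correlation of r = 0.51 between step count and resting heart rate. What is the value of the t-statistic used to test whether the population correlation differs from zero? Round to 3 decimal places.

t = r·√(n−2) / √(1−r²) with r = 0.51, n = 66
  = 0.51·√64 / √(1 − 0.2601)
  = 0.51·8.000000 / 0.860174
  = 4.080000 / 0.860174 = 4.743

4.743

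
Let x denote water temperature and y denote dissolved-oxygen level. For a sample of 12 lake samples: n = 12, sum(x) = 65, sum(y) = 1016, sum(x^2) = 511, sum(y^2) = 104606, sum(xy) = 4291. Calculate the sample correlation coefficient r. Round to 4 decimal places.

-0.7054

Numerator: nΣxy − (Σx)(Σy) = 12·4291 − (65)(1016) = -14548
Denominator: √[(nΣx²−(Σx)²)(nΣy²−(Σy)²)]
  nΣx²−(Σx)² = 12·511 − 4225 = 1907;  nΣy²−(Σy)² = 12·104606 − 1032256 = 223016
  √(1907·223016) = √425291512 = 20622.5971
r = -14548 / 20622.5971 = -0.7054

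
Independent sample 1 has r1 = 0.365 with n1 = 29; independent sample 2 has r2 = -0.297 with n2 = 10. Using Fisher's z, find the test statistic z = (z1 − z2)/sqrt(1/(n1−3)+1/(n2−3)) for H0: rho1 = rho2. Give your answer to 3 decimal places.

1.618

Fisher z-transforms: z1 = atanh(0.365) = 0.382642, z2 = atanh(-0.297) = -0.306226; difference d = 0.688868
Var(d) = 1/26 + 1/7 = 0.0384615 + 0.1428571 = 0.1813186
z = d/√Var(d) = 0.688868 / √0.1813186 = 0.688868 / 0.425815 = 1.618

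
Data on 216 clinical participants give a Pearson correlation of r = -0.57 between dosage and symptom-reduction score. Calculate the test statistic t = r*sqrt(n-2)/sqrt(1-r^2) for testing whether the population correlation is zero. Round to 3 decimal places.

-10.148

t = r·√(n−2) / √(1−r²) with r = -0.57, n = 216
  = -0.57·√214 / √(1 − 0.3249)
  = -0.57·14.628739 / 0.821645
  = -8.338381 / 0.821645 = -10.148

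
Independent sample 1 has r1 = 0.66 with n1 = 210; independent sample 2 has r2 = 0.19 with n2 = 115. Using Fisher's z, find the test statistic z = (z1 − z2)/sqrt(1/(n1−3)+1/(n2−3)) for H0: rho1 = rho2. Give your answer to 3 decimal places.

z1 = atanh(0.66) = 0.792814,  z2 = atanh(0.19) = 0.192337
SE = √(1/(n1−3) + 1/(n2−3)) = √(1/207 + 1/112) = √(0.0048309 + 0.0089286) = √0.0137595 = 0.117301
z = (z1 − z2)/SE = (0.792814 − 0.192337) / 0.117301 = 0.600477 / 0.117301 = 5.119

5.119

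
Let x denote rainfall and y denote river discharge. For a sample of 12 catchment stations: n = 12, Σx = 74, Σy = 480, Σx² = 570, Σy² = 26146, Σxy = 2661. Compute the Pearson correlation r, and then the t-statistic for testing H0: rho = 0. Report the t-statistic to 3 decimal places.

-1.130

S_xy = nΣxy − ΣxΣy = 12·2661 − 74·480 = 31932 − 35520 = -3588
S_xx = nΣx² − (Σx)² = 12·570 − 74² = 6840 − 5476 = 1364
S_yy = nΣy² − (Σy)² = 12·26146 − 480² = 313752 − 230400 = 83352
r = S_xy / √(S_xx·S_yy) = -3588 / √(1364·83352) = -3588 / √113692128 = -3588 / 10662.6511 = -0.3365
t = r·√(n−2)/√(1−r²) = -0.3365·√10 / √(1−0.113232) = -1.064106 / 0.941684 = -1.130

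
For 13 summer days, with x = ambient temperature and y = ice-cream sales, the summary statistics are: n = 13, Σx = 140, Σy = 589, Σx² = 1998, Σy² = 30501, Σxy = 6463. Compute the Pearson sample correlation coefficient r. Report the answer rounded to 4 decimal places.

0.0877

Numerator: nΣxy − (Σx)(Σy) = 13·6463 − (140)(589) = 1559
Denominator: √[(nΣx²−(Σx)²)(nΣy²−(Σy)²)]
  nΣx²−(Σx)² = 13·1998 − 19600 = 6374;  nΣy²−(Σy)² = 13·30501 − 346921 = 49592
  √(6374·49592) = √316099408 = 17779.1847
r = 1559 / 17779.1847 = 0.0877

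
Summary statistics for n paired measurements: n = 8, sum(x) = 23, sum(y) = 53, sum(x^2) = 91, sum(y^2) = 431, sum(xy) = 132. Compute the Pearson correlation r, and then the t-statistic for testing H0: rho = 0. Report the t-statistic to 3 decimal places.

-1.259

S_xy = nΣxy − ΣxΣy = 8·132 − 23·53 = 1056 − 1219 = -163
S_xx = nΣx² − (Σx)² = 8·91 − 23² = 728 − 529 = 199
S_yy = nΣy² − (Σy)² = 8·431 − 53² = 3448 − 2809 = 639
r = S_xy / √(S_xx·S_yy) = -163 / √(199·639) = -163 / √127161 = -163 / 356.5964 = -0.4571
t = r·√(n−2)/√(1−r²) = -0.4571·√6 / √(1−0.208940) = -1.119662 / 0.889416 = -1.259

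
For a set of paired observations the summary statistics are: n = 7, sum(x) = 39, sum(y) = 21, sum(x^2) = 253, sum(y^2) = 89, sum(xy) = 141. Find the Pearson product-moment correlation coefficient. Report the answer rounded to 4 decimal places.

S_xy = nΣxy − ΣxΣy = 7·141 − 39·21 = 987 − 819 = 168
S_xx = nΣx² − (Σx)² = 7·253 − 39² = 1771 − 1521 = 250
S_yy = nΣy² − (Σy)² = 7·89 − 21² = 623 − 441 = 182
r = S_xy / √(S_xx·S_yy) = 168 / √(250·182) = 168 / √45500 = 168 / 213.3073 = 0.7876

0.7876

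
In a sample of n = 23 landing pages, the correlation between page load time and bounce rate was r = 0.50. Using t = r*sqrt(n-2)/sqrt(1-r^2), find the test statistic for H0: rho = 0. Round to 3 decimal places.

t = r·√(n−2) / √(1−r²) with r = 0.50, n = 23
  = 0.50·√21 / √(1 − 0.2500)
  = 0.50·4.582576 / 0.866025
  = 2.291288 / 0.866025 = 2.646

2.646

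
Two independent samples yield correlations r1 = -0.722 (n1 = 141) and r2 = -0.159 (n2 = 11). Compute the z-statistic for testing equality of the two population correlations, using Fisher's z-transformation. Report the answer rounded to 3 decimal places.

z1 = atanh(-0.722) = -0.911810,  z2 = atanh(-0.159) = -0.160361
SE = √(1/(n1−3) + 1/(n2−3)) = √(1/138 + 1/8) = √(0.0072464 + 0.1250000) = √0.1322464 = 0.363657
z = (z1 − z2)/SE = (-0.911810 − (-0.160361)) / 0.363657 = -0.751449 / 0.363657 = -2.066

-2.066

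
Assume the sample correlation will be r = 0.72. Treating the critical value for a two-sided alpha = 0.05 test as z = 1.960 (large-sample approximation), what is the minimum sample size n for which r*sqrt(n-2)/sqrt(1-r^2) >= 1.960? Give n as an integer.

r√(n−2)/√(1−r²) ≥ 1.960  ⇔  n−2 ≥ (1.960)²·(1−r²)/r²
(1−r²)/r² = (1−0.5184)/0.5184 = 0.9290
n ≥ 2 + 3.8416·0.9290 = 2 + 3.5688 = 5.5688
⌈5.5688⌉ = 6

6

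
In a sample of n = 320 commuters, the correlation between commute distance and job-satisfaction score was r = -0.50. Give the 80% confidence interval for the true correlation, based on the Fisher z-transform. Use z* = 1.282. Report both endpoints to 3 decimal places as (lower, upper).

z_r = atanh(-0.50) = -0.549306;  SE = 1/√(n−3) = 1/√317 = 0.056166
z-limits: -0.549306 ± 1.282·0.056166 = -0.549306 ± 0.072005 = [-0.621311, -0.477301]
ρ-limits: (tanh -0.621311, tanh -0.477301) = (-0.552, -0.444)

(-0.552, -0.444)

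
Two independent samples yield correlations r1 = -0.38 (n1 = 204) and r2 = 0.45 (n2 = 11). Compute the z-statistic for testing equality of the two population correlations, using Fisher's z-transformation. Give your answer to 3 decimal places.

-2.454

Fisher z-transforms: z1 = atanh(-0.38) = -0.400060, z2 = atanh(0.45) = 0.484700; difference d = -0.884760
Var(d) = 1/201 + 1/8 = 0.0049751 + 0.1250000 = 0.1299751
z = d/√Var(d) = -0.884760 / √0.1299751 = -0.884760 / 0.360521 = -2.454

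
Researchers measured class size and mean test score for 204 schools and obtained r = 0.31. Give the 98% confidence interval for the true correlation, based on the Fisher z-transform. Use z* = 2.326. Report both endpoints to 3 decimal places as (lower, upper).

(0.155, 0.450)

z_r = atanh(0.31) = 0.320545;  SE = 1/√(n−3) = 1/√201 = 0.070535
z-limits: 0.320545 ± 2.326·0.070535 = 0.320545 ± 0.164064 = [0.156481, 0.484609]
ρ-limits: (tanh 0.156481, tanh 0.484609) = (0.155, 0.450)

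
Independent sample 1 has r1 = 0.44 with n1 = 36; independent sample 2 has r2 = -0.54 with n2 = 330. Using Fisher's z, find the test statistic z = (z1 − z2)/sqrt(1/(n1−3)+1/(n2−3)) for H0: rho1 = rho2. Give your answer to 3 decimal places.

z1 = atanh(0.44) = 0.472231,  z2 = atanh(-0.54) = -0.604156
SE = √(1/(n1−3) + 1/(n2−3)) = √(1/33 + 1/327) = √(0.0303030 + 0.0030581) = √0.0333611 = 0.182650
z = (z1 − z2)/SE = (0.472231 − (-0.604156)) / 0.182650 = 1.076387 / 0.182650 = 5.893

5.893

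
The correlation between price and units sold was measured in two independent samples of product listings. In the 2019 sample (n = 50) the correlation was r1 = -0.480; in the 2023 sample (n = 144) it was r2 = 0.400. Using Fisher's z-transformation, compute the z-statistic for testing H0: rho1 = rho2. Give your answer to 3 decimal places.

Fisher z-transforms: z1 = atanh(-0.480) = -0.522984, z2 = atanh(0.400) = 0.423649; difference d = -0.946633
Var(d) = 1/47 + 1/141 = 0.0212766 + 0.0070922 = 0.0283688
z = d/√Var(d) = -0.946633 / √0.0283688 = -0.946633 / 0.168430 = -5.620

-5.620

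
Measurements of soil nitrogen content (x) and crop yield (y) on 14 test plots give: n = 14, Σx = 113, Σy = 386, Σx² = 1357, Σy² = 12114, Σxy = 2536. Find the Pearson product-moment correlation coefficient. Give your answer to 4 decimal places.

-0.7163

S_xy = nΣxy − ΣxΣy = 14·2536 − 113·386 = 35504 − 43618 = -8114
S_xx = nΣx² − (Σx)² = 14·1357 − 113² = 18998 − 12769 = 6229
S_yy = nΣy² − (Σy)² = 14·12114 − 386² = 169596 − 148996 = 20600
r = S_xy / √(S_xx·S_yy) = -8114 / √(6229·20600) = -8114 / √128317400 = -8114 / 11327.7270 = -0.7163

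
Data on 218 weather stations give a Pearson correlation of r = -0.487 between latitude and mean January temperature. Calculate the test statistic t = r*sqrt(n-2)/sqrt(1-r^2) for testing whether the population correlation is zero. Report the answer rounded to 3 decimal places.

1 − r² = 1 − 0.237169 = 0.762831;  √(1−r²) = 0.873402
√(n−2) = √216 = 14.696938
t = r·√(n−2)/√(1−r²) = -0.487 · 14.696938 / 0.873402 = -8.195

-8.195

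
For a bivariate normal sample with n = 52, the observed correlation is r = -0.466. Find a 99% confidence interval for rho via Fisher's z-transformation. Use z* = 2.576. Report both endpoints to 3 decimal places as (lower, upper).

Fisher z: z_r = atanh(r) = ½·ln((1+(-0.466))/(1−(-0.466))) = -0.504949
SE(z) = 1/√(n−3) = 1/√49 = 0.142857
99% ⇒ z* = 2.576; margin = 2.576·0.142857 = 0.368000
CI on z-scale: (-0.872949, -0.136949)
Back-transform: tanh(-0.872949) = -0.702869, tanh(-0.136949) = -0.136099

(-0.703, -0.136)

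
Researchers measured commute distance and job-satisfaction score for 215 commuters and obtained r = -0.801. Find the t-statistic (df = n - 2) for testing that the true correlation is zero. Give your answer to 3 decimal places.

1 − r² = 1 − 0.641601 = 0.358399;  √(1−r²) = 0.598664
√(n−2) = √213 = 14.594520
t = r·√(n−2)/√(1−r²) = -0.801 · 14.594520 / 0.598664 = -19.527

-19.527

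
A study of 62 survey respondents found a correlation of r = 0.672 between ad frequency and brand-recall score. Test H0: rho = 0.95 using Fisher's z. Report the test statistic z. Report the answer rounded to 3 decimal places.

-7.815

Fisher z: atanh(0.672) = 0.814381, atanh(0.95) = 1.831781
z = (z_r − z_0)·√(n−3) = (0.814381 − 1.831781)·√59 = -1.017400 · 7.681146 = -7.815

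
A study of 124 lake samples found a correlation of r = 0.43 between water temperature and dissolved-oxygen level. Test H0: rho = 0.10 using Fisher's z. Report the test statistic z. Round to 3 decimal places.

3.955

z_r = atanh(0.43) = 0.459897,  z_0 = atanh(0.10) = 0.100335
SE = 1/√(n−3) = 1/√121 = 0.090909
z = (z_r − z_0)/SE = (0.459897 − 0.100335) / 0.090909 = 0.359562 / 0.090909 = 3.955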